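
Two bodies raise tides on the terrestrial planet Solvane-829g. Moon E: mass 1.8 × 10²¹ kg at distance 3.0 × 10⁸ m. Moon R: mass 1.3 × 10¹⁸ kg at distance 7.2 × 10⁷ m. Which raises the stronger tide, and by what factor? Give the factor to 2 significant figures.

Moon E, by a factor of ≈ 19

The tide-raising term goes as M/d³ (the gradient of a 1/d² field).
Moon E: (1.8 × 10²¹) / (3.0 × 10⁸)³ = 6.667 × 10⁻⁵
Moon R: (1.3 × 10¹⁸) / (7.2 × 10⁷)³ = 3.483 × 10⁻⁶
Ratio (larger/smaller) = 19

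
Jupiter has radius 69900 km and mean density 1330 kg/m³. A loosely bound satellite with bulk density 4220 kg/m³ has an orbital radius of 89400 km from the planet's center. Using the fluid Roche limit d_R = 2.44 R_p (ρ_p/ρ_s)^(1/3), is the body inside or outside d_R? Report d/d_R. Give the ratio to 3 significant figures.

d_R = 2.44 × (69900 km) × (1330/4220)^(1/3) = 1.161 × 10⁵ km
d/d_R = (89400) / (1.161 × 10⁵) = 0.770
Since d/d_R < 1, the body is inside the Roche limit.

inside; d/d_R ≈ 0.770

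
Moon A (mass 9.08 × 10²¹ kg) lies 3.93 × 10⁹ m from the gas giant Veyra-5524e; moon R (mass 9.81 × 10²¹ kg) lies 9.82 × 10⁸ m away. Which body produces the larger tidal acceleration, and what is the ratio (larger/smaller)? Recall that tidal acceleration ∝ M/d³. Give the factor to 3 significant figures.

Moon R, by a factor of ≈ 69.3

The tide-raising term goes as M/d³ (the gradient of a 1/d² field).
Moon A: (9.08 × 10²¹) / (3.93 × 10⁹)³ = 1.496 × 10⁻⁷
Moon R: (9.81 × 10²¹) / (9.82 × 10⁸)³ = 1.036 × 10⁻⁵
Ratio (larger/smaller) = 69.3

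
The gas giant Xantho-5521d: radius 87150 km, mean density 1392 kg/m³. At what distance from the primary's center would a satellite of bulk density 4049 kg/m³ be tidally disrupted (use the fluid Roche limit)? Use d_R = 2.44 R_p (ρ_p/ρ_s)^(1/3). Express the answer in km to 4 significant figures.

1.490 × 10⁵ km

d_R = 2.44 × 87150 km × (1392/4049)^(1/3)
    = 1.490 × 10⁵ km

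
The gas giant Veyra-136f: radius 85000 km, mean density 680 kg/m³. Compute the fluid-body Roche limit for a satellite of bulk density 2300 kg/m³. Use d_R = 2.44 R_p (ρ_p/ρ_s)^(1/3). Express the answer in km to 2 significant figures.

d_R = 2.44 × 85000 km × (680/2300)^(1/3)
    = 1.4 × 10⁵ km

1.4 × 10⁵ km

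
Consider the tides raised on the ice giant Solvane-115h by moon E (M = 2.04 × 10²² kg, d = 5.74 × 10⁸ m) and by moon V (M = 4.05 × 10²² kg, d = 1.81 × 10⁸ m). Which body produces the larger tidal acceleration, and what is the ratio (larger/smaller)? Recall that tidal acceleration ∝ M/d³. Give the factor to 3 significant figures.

Moon V, by a factor of ≈ 63.3

Tidal stretch scales as M/d³; compute that for each body.
Moon E: (2.04 × 10²²) / (5.74 × 10⁸)³ = 1.079 × 10⁻⁴
Moon V: (4.05 × 10²²) / (1.81 × 10⁸)³ = 6.830 × 10⁻³
Ratio (larger/smaller) = 63.3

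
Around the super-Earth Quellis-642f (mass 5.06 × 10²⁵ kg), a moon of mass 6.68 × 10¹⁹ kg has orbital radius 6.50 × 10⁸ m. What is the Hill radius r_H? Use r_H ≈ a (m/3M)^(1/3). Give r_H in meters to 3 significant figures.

4.94 × 10⁶ m

r_H ≈ a (m/3M)^(1/3)
    = (6.50 × 10⁸) × (6.68 × 10¹⁹ / (3 × 5.06 × 10²⁵))^(1/3)
    = 4.94 × 10⁶ m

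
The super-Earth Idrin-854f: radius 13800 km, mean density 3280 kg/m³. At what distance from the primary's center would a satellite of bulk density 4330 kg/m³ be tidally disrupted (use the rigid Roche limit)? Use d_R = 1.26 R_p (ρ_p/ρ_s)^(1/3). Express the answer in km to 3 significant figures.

d_R = 1.26 × 13800 km × (3280/4330)^(1/3)
    = 15900 km

15900 km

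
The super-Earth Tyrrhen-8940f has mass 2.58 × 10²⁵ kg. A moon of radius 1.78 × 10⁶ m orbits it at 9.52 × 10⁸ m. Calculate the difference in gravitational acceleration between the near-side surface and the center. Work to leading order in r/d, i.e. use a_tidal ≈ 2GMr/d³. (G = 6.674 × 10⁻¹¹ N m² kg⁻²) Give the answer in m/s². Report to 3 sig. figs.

7.10 × 10⁻⁶ m/s²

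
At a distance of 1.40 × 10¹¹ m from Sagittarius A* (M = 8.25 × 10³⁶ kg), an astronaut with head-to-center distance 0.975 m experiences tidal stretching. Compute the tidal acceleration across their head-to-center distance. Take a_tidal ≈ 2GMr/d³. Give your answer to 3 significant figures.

3.91 × 10⁻⁷ m/s²

Δa = 2GMr/d³
   = 2 × (6.674 × 10⁻¹¹) × (8.25 × 10³⁶) × (0.975) / (1.40 × 10¹¹)³
   = 3.91 × 10⁻⁷ m/s²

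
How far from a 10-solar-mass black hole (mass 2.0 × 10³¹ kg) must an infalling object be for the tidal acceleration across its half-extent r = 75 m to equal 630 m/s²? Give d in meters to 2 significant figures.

2GMr/d³ = a_tidal  ⇒  d = (2GMr / a_tidal)^(1/3)
d = (2 × 6.674×10⁻¹¹ × (2.0 × 10³¹) × (75) / (630))^(1/3)
  = 6.8 × 10⁶ m

6.8 × 10⁶ m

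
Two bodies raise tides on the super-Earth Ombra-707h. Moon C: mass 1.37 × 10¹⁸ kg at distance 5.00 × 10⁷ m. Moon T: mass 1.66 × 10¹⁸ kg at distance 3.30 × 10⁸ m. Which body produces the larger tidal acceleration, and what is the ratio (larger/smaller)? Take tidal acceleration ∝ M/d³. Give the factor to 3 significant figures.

Moon C, by a factor of ≈ 237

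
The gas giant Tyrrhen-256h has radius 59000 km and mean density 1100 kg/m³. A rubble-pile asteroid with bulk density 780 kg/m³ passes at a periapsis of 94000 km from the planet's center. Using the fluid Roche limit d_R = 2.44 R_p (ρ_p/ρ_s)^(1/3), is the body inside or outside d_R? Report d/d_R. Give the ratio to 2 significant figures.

d_R = 2.44 × (59000 km) × (1100/780)^(1/3) = 1.614 × 10⁵ km
d/d_R = (94000) / (1.614 × 10⁵) = 0.58
Since d/d_R < 1, the body is inside the Roche limit.

inside; d/d_R ≈ 0.58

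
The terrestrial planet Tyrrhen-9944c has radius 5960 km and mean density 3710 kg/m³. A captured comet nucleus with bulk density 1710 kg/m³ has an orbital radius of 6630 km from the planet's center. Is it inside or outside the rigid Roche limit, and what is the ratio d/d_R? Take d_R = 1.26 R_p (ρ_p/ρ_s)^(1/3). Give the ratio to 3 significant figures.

d_R = 1.26 × (5960 km) × (3710/1710)^(1/3) = 9722 km
d/d_R = (6630) / (9722) = 0.682
Since d/d_R < 1, the body is inside the Roche limit.

inside; d/d_R ≈ 0.682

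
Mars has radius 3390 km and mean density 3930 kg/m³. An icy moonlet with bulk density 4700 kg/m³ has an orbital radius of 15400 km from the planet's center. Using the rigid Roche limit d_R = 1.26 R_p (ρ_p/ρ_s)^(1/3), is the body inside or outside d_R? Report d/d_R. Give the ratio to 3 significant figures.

outside; d/d_R ≈ 3.83

d_R = 1.26 × (3390 km) × (3930/4700)^(1/3) = 4024 km
d/d_R = (15400) / (4024) = 3.83
Since d/d_R > 1, the body is outside the Roche limit.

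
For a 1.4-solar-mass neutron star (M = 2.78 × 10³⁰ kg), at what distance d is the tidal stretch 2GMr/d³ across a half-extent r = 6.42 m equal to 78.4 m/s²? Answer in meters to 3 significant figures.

3.12 × 10⁶ m

2GMr/d³ = a_tidal  ⇒  d = (2GMr / a_tidal)^(1/3)
d = (2 × 6.674×10⁻¹¹ × (2.78 × 10³⁰) × (6.42) / (78.4))^(1/3)
  = 3.12 × 10⁶ m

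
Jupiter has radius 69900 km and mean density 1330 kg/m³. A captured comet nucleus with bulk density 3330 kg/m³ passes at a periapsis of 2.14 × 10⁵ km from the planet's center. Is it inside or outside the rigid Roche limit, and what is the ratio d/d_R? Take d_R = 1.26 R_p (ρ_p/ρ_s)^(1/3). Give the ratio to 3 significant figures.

outside; d/d_R ≈ 3.30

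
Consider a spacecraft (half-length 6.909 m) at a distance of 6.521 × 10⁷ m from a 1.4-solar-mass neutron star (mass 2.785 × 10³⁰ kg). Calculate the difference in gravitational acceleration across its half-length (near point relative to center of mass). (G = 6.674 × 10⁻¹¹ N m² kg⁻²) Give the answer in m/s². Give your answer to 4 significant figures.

9.262 × 10⁻³ m/s²

Δa = 2GMr/d³
   = 2 × (6.674 × 10⁻¹¹) × (2.785 × 10³⁰) × (6.909) / (6.521 × 10⁷)³
   = 9.262 × 10⁻³ m/s²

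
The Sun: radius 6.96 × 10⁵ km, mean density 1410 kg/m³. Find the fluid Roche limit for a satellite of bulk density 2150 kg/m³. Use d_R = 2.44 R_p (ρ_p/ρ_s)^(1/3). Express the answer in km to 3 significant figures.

d_R = 2.44 × 6.96 × 10⁵ km × (1410/2150)^(1/3)
    = 1.48 × 10⁶ km

1.48 × 10⁶ km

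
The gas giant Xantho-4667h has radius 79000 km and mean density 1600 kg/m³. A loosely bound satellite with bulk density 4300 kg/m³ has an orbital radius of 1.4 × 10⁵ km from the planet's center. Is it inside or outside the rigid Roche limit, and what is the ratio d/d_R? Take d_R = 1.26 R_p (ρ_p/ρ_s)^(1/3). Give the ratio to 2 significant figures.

d_R = 1.26 × (79000 km) × (1600/4300)^(1/3) = 71590 km
d/d_R = (1.4 × 10⁵) / (71590) = 2.0
Since d/d_R > 1, the body is outside the Roche limit.

outside; d/d_R ≈ 2.0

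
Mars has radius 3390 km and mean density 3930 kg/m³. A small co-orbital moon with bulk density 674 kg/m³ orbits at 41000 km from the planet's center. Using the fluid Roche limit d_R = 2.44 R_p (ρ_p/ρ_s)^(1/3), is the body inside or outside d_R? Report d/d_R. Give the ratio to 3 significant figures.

outside; d/d_R ≈ 2.75

d_R = 2.44 × (3390 km) × (3930/674)^(1/3) = 14890 km
d/d_R = (41000) / (14890) = 2.75
Since d/d_R > 1, the body is outside the Roche limit.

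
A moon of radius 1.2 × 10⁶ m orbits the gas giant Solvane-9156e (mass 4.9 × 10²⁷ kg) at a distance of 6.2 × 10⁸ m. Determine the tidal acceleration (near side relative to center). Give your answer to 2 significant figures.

Since r ≪ d, expand the inverse-square field across one radius to get the leading 2GMr/d³ term.
Δg = 2GMr/d³
   = 2 × (6.674 × 10⁻¹¹) × (4.9 × 10²⁷) × (1.2 × 10⁶) / (6.2 × 10⁸)³
   = 3.3 × 10⁻³ m/s²

3.3 × 10⁻³ m/s²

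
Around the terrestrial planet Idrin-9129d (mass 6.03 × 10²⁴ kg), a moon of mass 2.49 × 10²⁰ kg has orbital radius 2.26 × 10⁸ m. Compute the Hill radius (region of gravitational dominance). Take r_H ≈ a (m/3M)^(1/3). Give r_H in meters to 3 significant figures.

5.42 × 10⁶ m

r_H ≈ a (m/3M)^(1/3)
    = (2.26 × 10⁸) × (2.49 × 10²⁰ / (3 × 6.03 × 10²⁴))^(1/3)
    = 5.42 × 10⁶ m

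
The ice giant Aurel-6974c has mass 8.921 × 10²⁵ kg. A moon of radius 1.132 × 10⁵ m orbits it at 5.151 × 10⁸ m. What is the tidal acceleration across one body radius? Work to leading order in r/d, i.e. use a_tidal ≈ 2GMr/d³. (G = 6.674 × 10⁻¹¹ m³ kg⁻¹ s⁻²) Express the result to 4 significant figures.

9.863 × 10⁻⁶ m/s²

a_tidal = 2GMr/d³
        = 2 × (6.674 × 10⁻¹¹) × (8.921 × 10²⁵) × (1.132 × 10⁵) / (5.151 × 10⁸)³
        = 9.863 × 10⁻⁶ m/s²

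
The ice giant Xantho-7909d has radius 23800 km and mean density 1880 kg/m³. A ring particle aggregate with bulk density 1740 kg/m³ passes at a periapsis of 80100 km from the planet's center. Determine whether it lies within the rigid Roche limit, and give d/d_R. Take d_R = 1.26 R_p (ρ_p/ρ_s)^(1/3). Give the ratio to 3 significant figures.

d_R = 1.26 × (23800 km) × (1880/1740)^(1/3) = 30770 km
d/d_R = (80100) / (30770) = 2.60
Since d/d_R > 1, the body is outside the Roche limit.

outside; d/d_R ≈ 2.60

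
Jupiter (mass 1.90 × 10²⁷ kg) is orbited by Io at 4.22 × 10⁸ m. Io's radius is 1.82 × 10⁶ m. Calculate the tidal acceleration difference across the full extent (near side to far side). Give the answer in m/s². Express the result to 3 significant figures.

1.23 × 10⁻² m/s²

Δg = 4GMr/d³
   = 4 × (6.674 × 10⁻¹¹) × (1.90 × 10²⁷) × (1.82 × 10⁶) / (4.22 × 10⁸)³
   = 1.23 × 10⁻² m/s²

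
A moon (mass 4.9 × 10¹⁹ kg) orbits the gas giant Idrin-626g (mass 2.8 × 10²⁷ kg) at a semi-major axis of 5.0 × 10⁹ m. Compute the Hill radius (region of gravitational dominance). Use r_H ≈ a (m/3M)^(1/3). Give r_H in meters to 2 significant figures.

r_H ≈ a (m/3M)^(1/3)
    = (5.0 × 10⁹) × (4.9 × 10¹⁹ / (3 × 2.8 × 10²⁷))^(1/3)
    = 9.0 × 10⁶ m

9.0 × 10⁶ m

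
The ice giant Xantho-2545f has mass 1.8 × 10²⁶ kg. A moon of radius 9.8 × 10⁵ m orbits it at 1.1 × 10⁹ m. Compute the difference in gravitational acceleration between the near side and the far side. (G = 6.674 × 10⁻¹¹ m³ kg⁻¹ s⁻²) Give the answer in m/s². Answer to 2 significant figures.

Differencing GM/(d−r)² and GM/(d+r)² to first order in r/d gives 4GMr/d³.
a_tidal = 4GMr/d³
        = 4 × (6.674 × 10⁻¹¹) × (1.8 × 10²⁶) × (9.8 × 10⁵) / (1.1 × 10⁹)³
        = 3.5 × 10⁻⁵ m/s²

3.5 × 10⁻⁵ m/s²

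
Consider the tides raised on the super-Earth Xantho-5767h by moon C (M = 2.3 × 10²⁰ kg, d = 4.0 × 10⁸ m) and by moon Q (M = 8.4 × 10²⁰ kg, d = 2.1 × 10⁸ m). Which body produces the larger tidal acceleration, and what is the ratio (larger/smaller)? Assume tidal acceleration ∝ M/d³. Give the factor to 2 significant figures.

Moon Q, by a factor of ≈ 25

The tide-raising term goes as M/d³ (the gradient of a 1/d² field).
Moon C: (2.3 × 10²⁰) / (4.0 × 10⁸)³ = 3.594 × 10⁻⁶
Moon Q: (8.4 × 10²⁰) / (2.1 × 10⁸)³ = 9.070 × 10⁻⁵
Ratio (larger/smaller) = 25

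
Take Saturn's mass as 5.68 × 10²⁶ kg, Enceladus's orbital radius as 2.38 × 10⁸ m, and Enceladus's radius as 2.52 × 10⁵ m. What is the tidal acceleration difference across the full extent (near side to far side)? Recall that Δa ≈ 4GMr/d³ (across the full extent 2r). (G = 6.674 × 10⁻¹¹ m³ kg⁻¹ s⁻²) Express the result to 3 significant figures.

2.83 × 10⁻³ m/s²

Δg = 4GMr/d³
   = 4 × (6.674 × 10⁻¹¹) × (5.68 × 10²⁶) × (2.52 × 10⁵) / (2.38 × 10⁸)³
   = 2.83 × 10⁻³ m/s²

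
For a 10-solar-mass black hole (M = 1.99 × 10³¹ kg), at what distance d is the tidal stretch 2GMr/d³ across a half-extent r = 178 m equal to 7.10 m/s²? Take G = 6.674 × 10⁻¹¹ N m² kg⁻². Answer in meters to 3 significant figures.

4.05 × 10⁷ m

2GMr/d³ = a_tidal  ⇒  d = (2GMr / a_tidal)^(1/3)
d = (2 × 6.674×10⁻¹¹ × (1.99 × 10³¹) × (178) / (7.10))^(1/3)
  = 4.05 × 10⁷ m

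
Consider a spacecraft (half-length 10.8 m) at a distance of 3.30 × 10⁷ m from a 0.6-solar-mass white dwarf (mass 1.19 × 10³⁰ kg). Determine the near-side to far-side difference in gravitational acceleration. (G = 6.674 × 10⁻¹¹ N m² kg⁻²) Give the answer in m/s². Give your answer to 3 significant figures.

a_tidal = 4GMr/d³
        = 4 × (6.674 × 10⁻¹¹) × (1.19 × 10³⁰) × (10.8) / (3.30 × 10⁷)³
        = 9.55 × 10⁻² m/s²

9.55 × 10⁻² m/s²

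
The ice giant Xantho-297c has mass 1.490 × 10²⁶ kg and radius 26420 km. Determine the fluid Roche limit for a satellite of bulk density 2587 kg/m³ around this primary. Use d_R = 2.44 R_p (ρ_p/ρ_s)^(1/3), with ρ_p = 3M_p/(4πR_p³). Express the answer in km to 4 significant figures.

ρ_p = 3M_p/(4πR_p³) = 3 × (1.490 × 10²⁶) / (4π × (2.642 × 10⁷ m)³) = 1929 kg/m³
d_R = 2.44 × 26420 km × (1929/2587)^(1/3)
    = 58460 km

58460 km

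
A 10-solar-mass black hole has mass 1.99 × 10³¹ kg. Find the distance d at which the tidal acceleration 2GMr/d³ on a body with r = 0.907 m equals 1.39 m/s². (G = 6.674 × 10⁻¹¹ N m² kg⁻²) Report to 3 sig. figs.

2GMr/d³ = a_tidal  ⇒  d = (2GMr / a_tidal)^(1/3)
d = (2 × 6.674×10⁻¹¹ × (1.99 × 10³¹) × (0.907) / (1.39))^(1/3)
  = 1.20 × 10⁷ m

1.20 × 10⁷ m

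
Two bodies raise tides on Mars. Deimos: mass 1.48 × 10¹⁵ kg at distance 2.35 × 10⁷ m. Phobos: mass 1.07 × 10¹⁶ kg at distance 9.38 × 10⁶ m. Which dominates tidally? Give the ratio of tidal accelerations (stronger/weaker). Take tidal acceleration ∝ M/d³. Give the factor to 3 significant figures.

Compare M/d³ for the two perturbers:
Deimos: (1.48 × 10¹⁵) / (2.35 × 10⁷)³ = 1.140 × 10⁻⁷
Phobos: (1.07 × 10¹⁶) / (9.38 × 10⁶)³ = 1.297 × 10⁻⁵
Ratio (larger/smaller) = 114

Phobos, by a factor of ≈ 114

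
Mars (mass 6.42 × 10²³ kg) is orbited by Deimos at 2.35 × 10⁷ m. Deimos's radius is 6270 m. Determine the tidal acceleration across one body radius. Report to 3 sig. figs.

4.14 × 10⁻⁵ m/s²

The tidal stretch is the gradient of GM/d² times the body's extent r, hence the 1/d³ dependence.
Δa = 2GMr/d³
   = 2 × (6.674 × 10⁻¹¹) × (6.42 × 10²³) × (6270) / (2.35 × 10⁷)³
   = 4.14 × 10⁻⁵ m/s²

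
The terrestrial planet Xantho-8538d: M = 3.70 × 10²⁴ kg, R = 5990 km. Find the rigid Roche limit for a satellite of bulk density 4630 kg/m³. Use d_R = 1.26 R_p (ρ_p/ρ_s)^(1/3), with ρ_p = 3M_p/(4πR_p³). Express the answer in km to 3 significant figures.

ρ_p = 3M_p/(4πR_p³) = 3 × (3.70 × 10²⁴) / (4π × (5.99 × 10⁶ m)³) = 4110 kg/m³
d_R = 1.26 × 5990 km × (4110/4630)^(1/3)
    = 7250 km

7250 km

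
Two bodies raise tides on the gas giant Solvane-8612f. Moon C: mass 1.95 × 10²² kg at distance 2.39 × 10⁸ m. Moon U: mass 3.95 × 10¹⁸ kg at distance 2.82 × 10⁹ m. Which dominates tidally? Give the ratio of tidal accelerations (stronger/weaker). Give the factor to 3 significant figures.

Moon C, by a factor of ≈ 8.11 × 10⁶

Compare M/d³ for the two perturbers:
Moon C: (1.95 × 10²²) / (2.39 × 10⁸)³ = 1.428 × 10⁻³
Moon U: (3.95 × 10¹⁸) / (2.82 × 10⁹)³ = 1.761 × 10⁻¹⁰
Ratio (larger/smaller) = 8.11 × 10⁶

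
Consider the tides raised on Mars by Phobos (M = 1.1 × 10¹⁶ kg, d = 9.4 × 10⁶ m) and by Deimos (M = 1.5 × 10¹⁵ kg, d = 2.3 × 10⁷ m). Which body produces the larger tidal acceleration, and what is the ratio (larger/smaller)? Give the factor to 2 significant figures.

Phobos, by a factor of ≈ 110

Tidal stretch scales as M/d³; compute that for each body.
Phobos: (1.1 × 10¹⁶) / (9.4 × 10⁶)³ = 1.324 × 10⁻⁵
Deimos: (1.5 × 10¹⁵) / (2.3 × 10⁷)³ = 1.233 × 10⁻⁷
Ratio (larger/smaller) = 110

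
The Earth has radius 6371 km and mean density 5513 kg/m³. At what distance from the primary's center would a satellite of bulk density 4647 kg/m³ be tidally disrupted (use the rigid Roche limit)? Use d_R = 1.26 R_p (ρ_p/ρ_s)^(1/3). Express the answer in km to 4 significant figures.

8498 km

d_R = 1.26 × 6371 km × (5513/4647)^(1/3)
    = 8498 km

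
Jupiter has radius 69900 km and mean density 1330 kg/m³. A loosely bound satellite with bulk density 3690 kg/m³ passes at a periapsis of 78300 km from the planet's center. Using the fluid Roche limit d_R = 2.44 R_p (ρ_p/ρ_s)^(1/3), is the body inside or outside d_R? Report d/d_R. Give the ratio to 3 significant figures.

inside; d/d_R ≈ 0.645

d_R = 2.44 × (69900 km) × (1330/3690)^(1/3) = 1.214 × 10⁵ km
d/d_R = (78300) / (1.214 × 10⁵) = 0.645
Since d/d_R < 1, the body is inside the Roche limit.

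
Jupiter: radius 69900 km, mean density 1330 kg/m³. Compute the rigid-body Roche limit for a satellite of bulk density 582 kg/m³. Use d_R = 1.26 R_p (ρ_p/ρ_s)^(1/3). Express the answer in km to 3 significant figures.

1.16 × 10⁵ km

d_R = 1.26 × 69900 km × (1330/582)^(1/3)
    = 1.16 × 10⁵ km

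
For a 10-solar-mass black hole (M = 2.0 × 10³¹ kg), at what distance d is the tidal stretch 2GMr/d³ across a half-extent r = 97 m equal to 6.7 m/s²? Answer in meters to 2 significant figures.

2GMr/d³ = a_tidal  ⇒  d = (2GMr / a_tidal)^(1/3)
d = (2 × 6.674×10⁻¹¹ × (2.0 × 10³¹) × (97) / (6.7))^(1/3)
  = 3.4 × 10⁷ m

3.4 × 10⁷ m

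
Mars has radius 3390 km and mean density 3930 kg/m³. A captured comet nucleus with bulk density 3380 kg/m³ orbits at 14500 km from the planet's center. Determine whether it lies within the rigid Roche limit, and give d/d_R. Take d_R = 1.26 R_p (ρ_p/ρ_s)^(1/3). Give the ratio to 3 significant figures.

outside; d/d_R ≈ 3.23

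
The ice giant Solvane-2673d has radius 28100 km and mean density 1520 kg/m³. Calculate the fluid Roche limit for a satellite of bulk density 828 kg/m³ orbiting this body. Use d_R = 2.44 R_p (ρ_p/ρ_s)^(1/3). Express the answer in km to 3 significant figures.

d_R = 2.44 × 28100 km × (1520/828)^(1/3)
    = 84000 km

84000 km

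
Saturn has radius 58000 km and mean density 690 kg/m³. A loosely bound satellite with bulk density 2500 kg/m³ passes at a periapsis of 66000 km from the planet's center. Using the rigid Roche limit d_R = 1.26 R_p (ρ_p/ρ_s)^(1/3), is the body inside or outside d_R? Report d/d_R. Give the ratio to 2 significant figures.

d_R = 1.26 × (58000 km) × (690/2500)^(1/3) = 47580 km
d/d_R = (66000) / (47580) = 1.4
Since d/d_R > 1, the body is outside the Roche limit.

outside; d/d_R ≈ 1.4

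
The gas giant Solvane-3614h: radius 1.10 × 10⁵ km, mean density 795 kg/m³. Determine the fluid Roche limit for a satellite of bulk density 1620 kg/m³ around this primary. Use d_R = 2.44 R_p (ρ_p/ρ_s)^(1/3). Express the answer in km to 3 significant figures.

d_R = 2.44 × 1.10 × 10⁵ km × (795/1620)^(1/3)
    = 2.12 × 10⁵ km

2.12 × 10⁵ km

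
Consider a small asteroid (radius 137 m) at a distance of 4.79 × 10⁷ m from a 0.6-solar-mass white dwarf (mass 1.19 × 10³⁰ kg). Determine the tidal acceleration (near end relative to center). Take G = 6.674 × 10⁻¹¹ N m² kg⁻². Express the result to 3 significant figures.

1.98 × 10⁻¹ m/s²

Since r ≪ d, expand the inverse-square field across one radius to get the leading 2GMr/d³ term.
a_tidal = 2GMr/d³
        = 2 × (6.674 × 10⁻¹¹) × (1.19 × 10³⁰) × (137) / (4.79 × 10⁷)³
        = 1.98 × 10⁻¹ m/s²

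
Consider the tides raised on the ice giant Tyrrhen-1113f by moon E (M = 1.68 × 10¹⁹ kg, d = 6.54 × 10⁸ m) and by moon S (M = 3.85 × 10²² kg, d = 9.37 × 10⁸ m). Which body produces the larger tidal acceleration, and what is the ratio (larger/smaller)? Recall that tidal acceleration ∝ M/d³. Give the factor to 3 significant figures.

Moon S, by a factor of ≈ 779

Compare M/d³ for the two perturbers:
Moon E: (1.68 × 10¹⁹) / (6.54 × 10⁸)³ = 6.006 × 10⁻⁸
Moon S: (3.85 × 10²²) / (9.37 × 10⁸)³ = 4.680 × 10⁻⁵
Ratio (larger/smaller) = 779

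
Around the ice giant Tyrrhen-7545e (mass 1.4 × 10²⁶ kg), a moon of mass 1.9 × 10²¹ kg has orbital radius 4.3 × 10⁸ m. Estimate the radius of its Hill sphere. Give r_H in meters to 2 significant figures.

r_H ≈ a (m/3M)^(1/3)
    = (4.3 × 10⁸) × (1.9 × 10²¹ / (3 × 1.4 × 10²⁶))^(1/3)
    = 7.1 × 10⁶ m

7.1 × 10⁶ m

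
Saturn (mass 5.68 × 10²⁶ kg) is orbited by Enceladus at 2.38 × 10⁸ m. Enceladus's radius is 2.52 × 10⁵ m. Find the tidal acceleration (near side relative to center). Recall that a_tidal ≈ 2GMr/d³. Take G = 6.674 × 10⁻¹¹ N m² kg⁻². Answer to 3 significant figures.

1.42 × 10⁻³ m/s²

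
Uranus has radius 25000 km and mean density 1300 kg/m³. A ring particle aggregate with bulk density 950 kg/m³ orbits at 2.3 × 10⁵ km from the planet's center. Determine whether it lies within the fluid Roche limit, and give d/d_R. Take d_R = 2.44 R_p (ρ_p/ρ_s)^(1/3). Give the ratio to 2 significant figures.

outside; d/d_R ≈ 3.4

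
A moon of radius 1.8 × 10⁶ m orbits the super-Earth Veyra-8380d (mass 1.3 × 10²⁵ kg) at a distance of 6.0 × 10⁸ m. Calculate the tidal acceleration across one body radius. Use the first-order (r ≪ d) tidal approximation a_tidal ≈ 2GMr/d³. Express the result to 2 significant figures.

Δa = 2GMr/d³
   = 2 × (6.674 × 10⁻¹¹) × (1.3 × 10²⁵) × (1.8 × 10⁶) / (6.0 × 10⁸)³
   = 1.4 × 10⁻⁵ m/s²

1.4 × 10⁻⁵ m/s²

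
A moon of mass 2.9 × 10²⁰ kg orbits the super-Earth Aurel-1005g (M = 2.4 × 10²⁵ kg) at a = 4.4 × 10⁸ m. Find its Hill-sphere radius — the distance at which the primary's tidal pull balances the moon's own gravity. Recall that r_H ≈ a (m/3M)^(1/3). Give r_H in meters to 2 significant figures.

7.0 × 10⁶ m

r_H ≈ a (m/3M)^(1/3)
    = (4.4 × 10⁸) × (2.9 × 10²⁰ / (3 × 2.4 × 10²⁵))^(1/3)
    = 7.0 × 10⁶ m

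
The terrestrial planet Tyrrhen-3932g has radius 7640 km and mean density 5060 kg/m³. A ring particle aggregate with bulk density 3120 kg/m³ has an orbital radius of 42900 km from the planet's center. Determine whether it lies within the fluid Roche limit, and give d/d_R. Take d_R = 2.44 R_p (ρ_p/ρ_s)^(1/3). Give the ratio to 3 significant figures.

d_R = 2.44 × (7640 km) × (5060/3120)^(1/3) = 21900 km
d/d_R = (42900) / (21900) = 1.96
Since d/d_R > 1, the body is outside the Roche limit.

outside; d/d_R ≈ 1.96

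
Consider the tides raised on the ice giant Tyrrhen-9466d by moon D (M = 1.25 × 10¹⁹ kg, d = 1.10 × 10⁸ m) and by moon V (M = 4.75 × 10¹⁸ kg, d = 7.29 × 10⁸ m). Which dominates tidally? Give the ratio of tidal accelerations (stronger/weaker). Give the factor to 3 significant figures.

Moon D, by a factor of ≈ 766

Tidal acceleration ∝ M/d³, so compare M/d³ for each.
Moon D: (1.25 × 10¹⁹) / (1.10 × 10⁸)³ = 9.391 × 10⁻⁶
Moon V: (4.75 × 10¹⁸) / (7.29 × 10⁸)³ = 1.226 × 10⁻⁸
Ratio (larger/smaller) = 766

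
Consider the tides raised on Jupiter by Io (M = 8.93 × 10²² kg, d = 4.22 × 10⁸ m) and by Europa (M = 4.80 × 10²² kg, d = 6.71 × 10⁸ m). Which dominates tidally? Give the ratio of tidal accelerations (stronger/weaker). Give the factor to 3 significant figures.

Tidal stretch scales as M/d³; compute that for each body.
Io: (8.93 × 10²²) / (4.22 × 10⁸)³ = 1.188 × 10⁻³
Europa: (4.80 × 10²²) / (6.71 × 10⁸)³ = 1.589 × 10⁻⁴
Ratio (larger/smaller) = 7.48

Io, by a factor of ≈ 7.48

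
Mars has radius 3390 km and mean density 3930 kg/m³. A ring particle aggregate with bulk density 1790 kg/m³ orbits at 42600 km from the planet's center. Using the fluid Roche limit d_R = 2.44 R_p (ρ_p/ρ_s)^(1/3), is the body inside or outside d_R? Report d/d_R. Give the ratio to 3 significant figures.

d_R = 2.44 × (3390 km) × (3930/1790)^(1/3) = 10750 km
d/d_R = (42600) / (10750) = 3.96
Since d/d_R > 1, the body is outside the Roche limit.

outside; d/d_R ≈ 3.96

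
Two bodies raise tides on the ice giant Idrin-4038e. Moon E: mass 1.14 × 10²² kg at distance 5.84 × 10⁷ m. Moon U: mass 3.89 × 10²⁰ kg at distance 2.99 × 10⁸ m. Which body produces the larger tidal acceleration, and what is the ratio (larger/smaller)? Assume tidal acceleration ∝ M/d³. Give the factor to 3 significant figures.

The tide-raising term goes as M/d³ (the gradient of a 1/d² field).
Moon E: (1.14 × 10²²) / (5.84 × 10⁷)³ = 5.724 × 10⁻²
Moon U: (3.89 × 10²⁰) / (2.99 × 10⁸)³ = 1.455 × 10⁻⁵
Ratio (larger/smaller) = 3930

Moon E, by a factor of ≈ 3930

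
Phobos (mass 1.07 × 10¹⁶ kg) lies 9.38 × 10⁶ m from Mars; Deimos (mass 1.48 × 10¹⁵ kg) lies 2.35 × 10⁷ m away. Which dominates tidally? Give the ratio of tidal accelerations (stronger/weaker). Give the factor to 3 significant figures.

Phobos, by a factor of ≈ 114

Compare M/d³ for the two perturbers:
Phobos: (1.07 × 10¹⁶) / (9.38 × 10⁶)³ = 1.297 × 10⁻⁵
Deimos: (1.48 × 10¹⁵) / (2.35 × 10⁷)³ = 1.140 × 10⁻⁷
Ratio (larger/smaller) = 114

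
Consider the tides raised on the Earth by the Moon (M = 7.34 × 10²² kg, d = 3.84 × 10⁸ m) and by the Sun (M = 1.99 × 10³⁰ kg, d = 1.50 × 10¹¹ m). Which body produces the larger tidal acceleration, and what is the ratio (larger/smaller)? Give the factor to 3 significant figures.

The Moon, by a factor of ≈ 2.20

Compare M/d³ for the two perturbers:
The Moon: (7.34 × 10²²) / (3.84 × 10⁸)³ = 1.296 × 10⁻³
The Sun: (1.99 × 10³⁰) / (1.50 × 10¹¹)³ = 5.896 × 10⁻⁴
Ratio (larger/smaller) = 2.20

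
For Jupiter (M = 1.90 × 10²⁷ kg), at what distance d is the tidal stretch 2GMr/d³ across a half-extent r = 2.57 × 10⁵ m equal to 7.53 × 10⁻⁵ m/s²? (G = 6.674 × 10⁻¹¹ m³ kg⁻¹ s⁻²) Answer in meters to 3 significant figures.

9.53 × 10⁸ m

2GMr/d³ = a_tidal  ⇒  d = (2GMr / a_tidal)^(1/3)
d = (2 × 6.674×10⁻¹¹ × (1.90 × 10²⁷) × (2.57 × 10⁵) / (7.53 × 10⁻⁵))^(1/3)
  = 9.53 × 10⁸ m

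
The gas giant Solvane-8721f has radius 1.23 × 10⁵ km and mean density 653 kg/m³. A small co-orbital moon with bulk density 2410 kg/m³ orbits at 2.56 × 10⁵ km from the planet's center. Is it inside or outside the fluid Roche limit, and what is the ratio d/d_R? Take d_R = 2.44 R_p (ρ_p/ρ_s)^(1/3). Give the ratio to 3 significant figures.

outside; d/d_R ≈ 1.32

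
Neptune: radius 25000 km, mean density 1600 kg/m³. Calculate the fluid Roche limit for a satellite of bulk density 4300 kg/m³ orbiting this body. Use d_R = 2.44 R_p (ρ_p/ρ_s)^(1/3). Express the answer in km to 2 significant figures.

44000 km

d_R = 2.44 × 25000 km × (1600/4300)^(1/3)
    = 44000 km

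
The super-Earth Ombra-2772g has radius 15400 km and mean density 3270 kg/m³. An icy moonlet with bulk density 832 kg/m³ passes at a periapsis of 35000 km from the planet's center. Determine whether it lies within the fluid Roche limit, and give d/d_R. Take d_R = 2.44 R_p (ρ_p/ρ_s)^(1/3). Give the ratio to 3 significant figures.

d_R = 2.44 × (15400 km) × (3270/832)^(1/3) = 59300 km
d/d_R = (35000) / (59300) = 0.590
Since d/d_R < 1, the body is inside the Roche limit.

inside; d/d_R ≈ 0.590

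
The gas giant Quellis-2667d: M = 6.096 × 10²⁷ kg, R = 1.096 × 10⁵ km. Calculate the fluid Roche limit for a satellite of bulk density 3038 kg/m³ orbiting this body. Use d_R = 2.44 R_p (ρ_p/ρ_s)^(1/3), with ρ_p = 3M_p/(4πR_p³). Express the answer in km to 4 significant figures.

1.909 × 10⁵ km

ρ_p = 3M_p/(4πR_p³) = 3 × (6.096 × 10²⁷) / (4π × (1.096 × 10⁸ m)³) = 1105 kg/m³
d_R = 2.44 × 1.096 × 10⁵ km × (1105/3038)^(1/3)
    = 1.909 × 10⁵ km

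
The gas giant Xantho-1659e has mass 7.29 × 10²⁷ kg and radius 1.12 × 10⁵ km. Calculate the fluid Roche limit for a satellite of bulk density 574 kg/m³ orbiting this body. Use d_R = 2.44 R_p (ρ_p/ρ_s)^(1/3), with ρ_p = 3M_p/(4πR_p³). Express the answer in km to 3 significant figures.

3.53 × 10⁵ km

ρ_p = 3M_p/(4πR_p³) = 3 × (7.29 × 10²⁷) / (4π × (1.12 × 10⁸ m)³) = 1240 kg/m³
d_R = 2.44 × 1.12 × 10⁵ km × (1240/574)^(1/3)
    = 3.53 × 10⁵ km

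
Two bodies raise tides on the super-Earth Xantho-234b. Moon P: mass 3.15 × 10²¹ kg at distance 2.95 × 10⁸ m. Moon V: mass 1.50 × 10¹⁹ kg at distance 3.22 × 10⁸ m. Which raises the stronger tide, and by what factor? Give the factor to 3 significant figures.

Tidal acceleration ∝ M/d³, so compare M/d³ for each.
Moon P: (3.15 × 10²¹) / (2.95 × 10⁸)³ = 1.227 × 10⁻⁴
Moon V: (1.50 × 10¹⁹) / (3.22 × 10⁸)³ = 4.493 × 10⁻⁷
Ratio (larger/smaller) = 273

Moon P, by a factor of ≈ 273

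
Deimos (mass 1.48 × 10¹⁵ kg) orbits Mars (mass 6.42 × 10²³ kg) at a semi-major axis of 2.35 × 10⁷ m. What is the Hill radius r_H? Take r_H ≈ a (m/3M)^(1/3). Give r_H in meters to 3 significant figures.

r_H ≈ a (m/3M)^(1/3)
    = (2.35 × 10⁷) × (1.48 × 10¹⁵ / (3 × 6.42 × 10²³))^(1/3)
    = 2.15 × 10⁴ m

2.15 × 10⁴ m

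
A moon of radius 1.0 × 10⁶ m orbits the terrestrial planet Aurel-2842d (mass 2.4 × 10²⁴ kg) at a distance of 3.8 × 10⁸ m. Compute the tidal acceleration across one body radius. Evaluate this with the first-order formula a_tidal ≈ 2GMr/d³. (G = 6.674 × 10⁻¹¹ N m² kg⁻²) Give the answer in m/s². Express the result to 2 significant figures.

a_tidal = 2GMr/d³
        = 2 × (6.674 × 10⁻¹¹) × (2.4 × 10²⁴) × (1.0 × 10⁶) / (3.8 × 10⁸)³
        = 5.8 × 10⁻⁶ m/s²

5.8 × 10⁻⁶ m/s²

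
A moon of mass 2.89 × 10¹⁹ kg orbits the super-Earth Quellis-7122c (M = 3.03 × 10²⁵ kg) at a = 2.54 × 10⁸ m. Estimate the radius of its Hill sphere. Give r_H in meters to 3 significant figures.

1.73 × 10⁶ m

r_H ≈ a (m/3M)^(1/3)
    = (2.54 × 10⁸) × (2.89 × 10¹⁹ / (3 × 3.03 × 10²⁵))^(1/3)
    = 1.73 × 10⁶ m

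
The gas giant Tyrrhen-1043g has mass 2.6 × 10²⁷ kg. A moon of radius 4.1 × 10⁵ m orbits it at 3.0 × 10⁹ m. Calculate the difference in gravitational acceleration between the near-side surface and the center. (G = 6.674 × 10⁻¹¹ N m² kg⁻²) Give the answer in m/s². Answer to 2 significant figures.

5.3 × 10⁻⁶ m/s²

Since r ≪ d, expand the inverse-square field across one radius to get the leading 2GMr/d³ term.
Δg = 2GMr/d³
   = 2 × (6.674 × 10⁻¹¹) × (2.6 × 10²⁷) × (4.1 × 10⁵) / (3.0 × 10⁹)³
   = 5.3 × 10⁻⁶ m/s²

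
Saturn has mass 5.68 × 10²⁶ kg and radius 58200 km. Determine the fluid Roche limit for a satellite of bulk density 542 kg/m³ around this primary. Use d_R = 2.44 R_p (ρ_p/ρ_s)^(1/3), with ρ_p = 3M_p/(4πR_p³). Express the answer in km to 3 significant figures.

ρ_p = 3M_p/(4πR_p³) = 3 × (5.68 × 10²⁶) / (4π × (5.82 × 10⁷ m)³) = 688 kg/m³
d_R = 2.44 × 58200 km × (688/542)^(1/3)
    = 1.54 × 10⁵ km

1.54 × 10⁵ km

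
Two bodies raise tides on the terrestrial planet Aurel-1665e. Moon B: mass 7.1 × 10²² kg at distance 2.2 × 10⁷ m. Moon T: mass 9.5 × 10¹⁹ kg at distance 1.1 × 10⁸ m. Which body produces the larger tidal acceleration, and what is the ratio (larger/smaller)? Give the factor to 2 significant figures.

Compare M/d³ for the two perturbers:
Moon B: (7.1 × 10²²) / (2.2 × 10⁷)³ = 6.668
Moon T: (9.5 × 10¹⁹) / (1.1 × 10⁸)³ = 7.137 × 10⁻⁵
Ratio (larger/smaller) = 93000

Moon B, by a factor of ≈ 93000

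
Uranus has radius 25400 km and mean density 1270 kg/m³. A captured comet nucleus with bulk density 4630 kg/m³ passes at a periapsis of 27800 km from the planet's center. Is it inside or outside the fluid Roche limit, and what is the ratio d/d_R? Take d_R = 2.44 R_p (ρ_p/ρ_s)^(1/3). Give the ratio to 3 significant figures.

inside; d/d_R ≈ 0.690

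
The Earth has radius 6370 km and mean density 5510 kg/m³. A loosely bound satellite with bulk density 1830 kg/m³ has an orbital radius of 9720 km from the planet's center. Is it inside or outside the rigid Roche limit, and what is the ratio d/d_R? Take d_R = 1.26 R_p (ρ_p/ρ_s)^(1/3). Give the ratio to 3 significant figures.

d_R = 1.26 × (6370 km) × (5510/1830)^(1/3) = 11590 km
d/d_R = (9720) / (11590) = 0.839
Since d/d_R < 1, the body is inside the Roche limit.

inside; d/d_R ≈ 0.839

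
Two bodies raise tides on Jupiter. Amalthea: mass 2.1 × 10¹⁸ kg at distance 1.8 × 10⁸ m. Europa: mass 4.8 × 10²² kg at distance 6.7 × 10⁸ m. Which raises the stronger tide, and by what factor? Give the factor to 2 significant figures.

Europa, by a factor of ≈ 440

Tidal acceleration ∝ M/d³, so compare M/d³ for each.
Amalthea: (2.1 × 10¹⁸) / (1.8 × 10⁸)³ = 3.601 × 10⁻⁷
Europa: (4.8 × 10²²) / (6.7 × 10⁸)³ = 1.596 × 10⁻⁴
Ratio (larger/smaller) = 440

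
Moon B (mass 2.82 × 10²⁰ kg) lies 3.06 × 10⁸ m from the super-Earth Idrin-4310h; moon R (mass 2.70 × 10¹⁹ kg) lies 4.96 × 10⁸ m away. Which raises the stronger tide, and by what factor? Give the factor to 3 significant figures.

Tidal stretch scales as M/d³; compute that for each body.
Moon B: (2.82 × 10²⁰) / (3.06 × 10⁸)³ = 9.842 × 10⁻⁶
Moon R: (2.70 × 10¹⁹) / (4.96 × 10⁸)³ = 2.213 × 10⁻⁷
Ratio (larger/smaller) = 44.5

Moon B, by a factor of ≈ 44.5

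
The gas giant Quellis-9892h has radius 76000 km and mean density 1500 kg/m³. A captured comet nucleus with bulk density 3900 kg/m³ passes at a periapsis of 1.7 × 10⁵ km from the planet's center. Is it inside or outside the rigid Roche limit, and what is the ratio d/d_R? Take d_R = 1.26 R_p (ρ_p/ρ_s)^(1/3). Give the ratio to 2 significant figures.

d_R = 1.26 × (76000 km) × (1500/3900)^(1/3) = 69640 km
d/d_R = (1.7 × 10⁵) / (69640) = 2.4
Since d/d_R > 1, the body is outside the Roche limit.

outside; d/d_R ≈ 2.4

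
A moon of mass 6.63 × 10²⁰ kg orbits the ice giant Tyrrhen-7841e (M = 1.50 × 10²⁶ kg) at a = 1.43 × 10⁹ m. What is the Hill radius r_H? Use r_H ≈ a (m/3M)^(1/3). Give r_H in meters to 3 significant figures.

1.63 × 10⁷ m

r_H ≈ a (m/3M)^(1/3)
    = (1.43 × 10⁹) × (6.63 × 10²⁰ / (3 × 1.50 × 10²⁶))^(1/3)
    = 1.63 × 10⁷ m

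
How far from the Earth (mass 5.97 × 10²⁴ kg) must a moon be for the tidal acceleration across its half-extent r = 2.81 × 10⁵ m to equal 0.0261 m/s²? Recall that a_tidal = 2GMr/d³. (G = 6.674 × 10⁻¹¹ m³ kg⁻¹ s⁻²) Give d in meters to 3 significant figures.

2.05 × 10⁷ m

2GMr/d³ = a_tidal  ⇒  d = (2GMr / a_tidal)^(1/3)
d = (2 × 6.674×10⁻¹¹ × (5.97 × 10²⁴) × (2.81 × 10⁵) / (0.0261))^(1/3)
  = 2.05 × 10⁷ m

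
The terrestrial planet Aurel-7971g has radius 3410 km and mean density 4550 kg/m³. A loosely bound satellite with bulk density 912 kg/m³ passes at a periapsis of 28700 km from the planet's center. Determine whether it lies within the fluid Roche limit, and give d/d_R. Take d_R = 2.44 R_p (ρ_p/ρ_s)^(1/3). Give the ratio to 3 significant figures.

outside; d/d_R ≈ 2.02

d_R = 2.44 × (3410 km) × (4550/912)^(1/3) = 14220 km
d/d_R = (28700) / (14220) = 2.02
Since d/d_R > 1, the body is outside the Roche limit.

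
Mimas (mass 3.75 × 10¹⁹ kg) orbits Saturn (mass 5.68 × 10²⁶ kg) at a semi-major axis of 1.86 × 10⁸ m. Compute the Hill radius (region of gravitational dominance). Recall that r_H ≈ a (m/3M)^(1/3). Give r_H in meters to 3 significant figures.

5.21 × 10⁵ m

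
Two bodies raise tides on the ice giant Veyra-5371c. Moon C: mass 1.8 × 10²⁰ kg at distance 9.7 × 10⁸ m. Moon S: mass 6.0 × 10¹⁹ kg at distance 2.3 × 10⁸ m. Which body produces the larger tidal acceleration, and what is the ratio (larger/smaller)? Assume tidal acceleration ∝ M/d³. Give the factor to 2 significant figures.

Tidal acceleration ∝ M/d³, so compare M/d³ for each.
Moon C: (1.8 × 10²⁰) / (9.7 × 10⁸)³ = 1.972 × 10⁻⁷
Moon S: (6.0 × 10¹⁹) / (2.3 × 10⁸)³ = 4.931 × 10⁻⁶
Ratio (larger/smaller) = 25

Moon S, by a factor of ≈ 25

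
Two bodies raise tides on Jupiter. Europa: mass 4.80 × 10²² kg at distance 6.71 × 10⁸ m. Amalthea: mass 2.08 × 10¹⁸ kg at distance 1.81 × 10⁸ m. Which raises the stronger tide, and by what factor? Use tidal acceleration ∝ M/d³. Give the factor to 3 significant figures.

Tidal stretch scales as M/d³; compute that for each body.
Europa: (4.80 × 10²²) / (6.71 × 10⁸)³ = 1.589 × 10⁻⁴
Amalthea: (2.08 × 10¹⁸) / (1.81 × 10⁸)³ = 3.508 × 10⁻⁷
Ratio (larger/smaller) = 453

Europa, by a factor of ≈ 453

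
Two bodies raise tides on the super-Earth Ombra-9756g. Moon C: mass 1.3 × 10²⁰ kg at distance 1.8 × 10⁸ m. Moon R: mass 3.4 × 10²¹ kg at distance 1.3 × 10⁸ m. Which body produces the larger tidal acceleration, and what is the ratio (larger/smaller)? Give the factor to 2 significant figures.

Tidal stretch scales as M/d³; compute that for each body.
Moon C: (1.3 × 10²⁰) / (1.8 × 10⁸)³ = 2.229 × 10⁻⁵
Moon R: (3.4 × 10²¹) / (1.3 × 10⁸)³ = 1.548 × 10⁻³
Ratio (larger/smaller) = 69

Moon R, by a factor of ≈ 69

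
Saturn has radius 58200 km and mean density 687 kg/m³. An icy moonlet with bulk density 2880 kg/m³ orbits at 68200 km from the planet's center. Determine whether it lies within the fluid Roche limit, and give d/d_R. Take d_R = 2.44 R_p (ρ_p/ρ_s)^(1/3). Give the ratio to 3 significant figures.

inside; d/d_R ≈ 0.774

d_R = 2.44 × (58200 km) × (687/2880)^(1/3) = 88070 km
d/d_R = (68200) / (88070) = 0.774
Since d/d_R < 1, the body is inside the Roche limit.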